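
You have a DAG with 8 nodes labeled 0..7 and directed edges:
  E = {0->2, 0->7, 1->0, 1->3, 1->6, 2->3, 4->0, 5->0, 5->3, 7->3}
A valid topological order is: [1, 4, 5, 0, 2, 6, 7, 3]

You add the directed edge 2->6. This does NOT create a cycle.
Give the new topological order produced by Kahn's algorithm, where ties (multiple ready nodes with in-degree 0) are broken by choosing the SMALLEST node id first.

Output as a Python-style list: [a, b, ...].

Answer: [1, 4, 5, 0, 2, 6, 7, 3]

Derivation:
Old toposort: [1, 4, 5, 0, 2, 6, 7, 3]
Added edge: 2->6
Position of 2 (4) < position of 6 (5). Old order still valid.
Run Kahn's algorithm (break ties by smallest node id):
  initial in-degrees: [3, 0, 1, 4, 0, 0, 2, 1]
  ready (indeg=0): [1, 4, 5]
  pop 1: indeg[0]->2; indeg[3]->3; indeg[6]->1 | ready=[4, 5] | order so far=[1]
  pop 4: indeg[0]->1 | ready=[5] | order so far=[1, 4]
  pop 5: indeg[0]->0; indeg[3]->2 | ready=[0] | order so far=[1, 4, 5]
  pop 0: indeg[2]->0; indeg[7]->0 | ready=[2, 7] | order so far=[1, 4, 5, 0]
  pop 2: indeg[3]->1; indeg[6]->0 | ready=[6, 7] | order so far=[1, 4, 5, 0, 2]
  pop 6: no out-edges | ready=[7] | order so far=[1, 4, 5, 0, 2, 6]
  pop 7: indeg[3]->0 | ready=[3] | order so far=[1, 4, 5, 0, 2, 6, 7]
  pop 3: no out-edges | ready=[] | order so far=[1, 4, 5, 0, 2, 6, 7, 3]
  Result: [1, 4, 5, 0, 2, 6, 7, 3]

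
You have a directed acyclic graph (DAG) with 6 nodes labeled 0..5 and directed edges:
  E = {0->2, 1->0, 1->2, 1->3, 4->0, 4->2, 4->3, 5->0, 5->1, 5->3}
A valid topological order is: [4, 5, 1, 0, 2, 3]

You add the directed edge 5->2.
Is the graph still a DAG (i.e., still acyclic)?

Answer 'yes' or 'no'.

Answer: yes

Derivation:
Given toposort: [4, 5, 1, 0, 2, 3]
Position of 5: index 1; position of 2: index 4
New edge 5->2: forward
Forward edge: respects the existing order. Still a DAG, same toposort still valid.
Still a DAG? yes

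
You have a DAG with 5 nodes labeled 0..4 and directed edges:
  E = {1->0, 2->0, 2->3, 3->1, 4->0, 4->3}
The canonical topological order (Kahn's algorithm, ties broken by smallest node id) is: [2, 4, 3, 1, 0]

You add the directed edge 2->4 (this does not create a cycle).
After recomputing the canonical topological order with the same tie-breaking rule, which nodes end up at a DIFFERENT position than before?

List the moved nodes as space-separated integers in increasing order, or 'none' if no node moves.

Answer: none

Derivation:
Old toposort: [2, 4, 3, 1, 0]
Added edge 2->4
Recompute Kahn (smallest-id tiebreak):
  initial in-degrees: [3, 1, 0, 2, 1]
  ready (indeg=0): [2]
  pop 2: indeg[0]->2; indeg[3]->1; indeg[4]->0 | ready=[4] | order so far=[2]
  pop 4: indeg[0]->1; indeg[3]->0 | ready=[3] | order so far=[2, 4]
  pop 3: indeg[1]->0 | ready=[1] | order so far=[2, 4, 3]
  pop 1: indeg[0]->0 | ready=[0] | order so far=[2, 4, 3, 1]
  pop 0: no out-edges | ready=[] | order so far=[2, 4, 3, 1, 0]
New canonical toposort: [2, 4, 3, 1, 0]
Compare positions:
  Node 0: index 4 -> 4 (same)
  Node 1: index 3 -> 3 (same)
  Node 2: index 0 -> 0 (same)
  Node 3: index 2 -> 2 (same)
  Node 4: index 1 -> 1 (same)
Nodes that changed position: none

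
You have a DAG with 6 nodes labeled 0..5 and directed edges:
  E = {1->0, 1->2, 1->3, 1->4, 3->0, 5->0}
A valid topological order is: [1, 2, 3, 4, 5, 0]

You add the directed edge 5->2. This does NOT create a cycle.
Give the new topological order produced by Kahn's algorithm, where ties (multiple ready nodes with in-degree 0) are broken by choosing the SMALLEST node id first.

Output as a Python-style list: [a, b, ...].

Answer: [1, 3, 4, 5, 0, 2]

Derivation:
Old toposort: [1, 2, 3, 4, 5, 0]
Added edge: 5->2
Position of 5 (4) > position of 2 (1). Must reorder: 5 must now come before 2.
Run Kahn's algorithm (break ties by smallest node id):
  initial in-degrees: [3, 0, 2, 1, 1, 0]
  ready (indeg=0): [1, 5]
  pop 1: indeg[0]->2; indeg[2]->1; indeg[3]->0; indeg[4]->0 | ready=[3, 4, 5] | order so far=[1]
  pop 3: indeg[0]->1 | ready=[4, 5] | order so far=[1, 3]
  pop 4: no out-edges | ready=[5] | order so far=[1, 3, 4]
  pop 5: indeg[0]->0; indeg[2]->0 | ready=[0, 2] | order so far=[1, 3, 4, 5]
  pop 0: no out-edges | ready=[2] | order so far=[1, 3, 4, 5, 0]
  pop 2: no out-edges | ready=[] | order so far=[1, 3, 4, 5, 0, 2]
  Result: [1, 3, 4, 5, 0, 2]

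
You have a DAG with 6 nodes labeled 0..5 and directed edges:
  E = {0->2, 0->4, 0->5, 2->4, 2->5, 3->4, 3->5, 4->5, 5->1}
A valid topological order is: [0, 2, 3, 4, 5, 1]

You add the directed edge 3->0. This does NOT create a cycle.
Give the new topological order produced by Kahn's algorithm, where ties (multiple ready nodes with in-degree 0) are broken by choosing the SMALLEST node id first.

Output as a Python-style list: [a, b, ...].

Old toposort: [0, 2, 3, 4, 5, 1]
Added edge: 3->0
Position of 3 (2) > position of 0 (0). Must reorder: 3 must now come before 0.
Run Kahn's algorithm (break ties by smallest node id):
  initial in-degrees: [1, 1, 1, 0, 3, 4]
  ready (indeg=0): [3]
  pop 3: indeg[0]->0; indeg[4]->2; indeg[5]->3 | ready=[0] | order so far=[3]
  pop 0: indeg[2]->0; indeg[4]->1; indeg[5]->2 | ready=[2] | order so far=[3, 0]
  pop 2: indeg[4]->0; indeg[5]->1 | ready=[4] | order so far=[3, 0, 2]
  pop 4: indeg[5]->0 | ready=[5] | order so far=[3, 0, 2, 4]
  pop 5: indeg[1]->0 | ready=[1] | order so far=[3, 0, 2, 4, 5]
  pop 1: no out-edges | ready=[] | order so far=[3, 0, 2, 4, 5, 1]
  Result: [3, 0, 2, 4, 5, 1]

Answer: [3, 0, 2, 4, 5, 1]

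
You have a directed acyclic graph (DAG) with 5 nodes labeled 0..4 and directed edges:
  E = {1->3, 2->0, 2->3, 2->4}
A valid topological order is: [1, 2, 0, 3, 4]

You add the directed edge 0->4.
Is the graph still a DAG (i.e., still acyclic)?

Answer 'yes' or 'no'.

Answer: yes

Derivation:
Given toposort: [1, 2, 0, 3, 4]
Position of 0: index 2; position of 4: index 4
New edge 0->4: forward
Forward edge: respects the existing order. Still a DAG, same toposort still valid.
Still a DAG? yes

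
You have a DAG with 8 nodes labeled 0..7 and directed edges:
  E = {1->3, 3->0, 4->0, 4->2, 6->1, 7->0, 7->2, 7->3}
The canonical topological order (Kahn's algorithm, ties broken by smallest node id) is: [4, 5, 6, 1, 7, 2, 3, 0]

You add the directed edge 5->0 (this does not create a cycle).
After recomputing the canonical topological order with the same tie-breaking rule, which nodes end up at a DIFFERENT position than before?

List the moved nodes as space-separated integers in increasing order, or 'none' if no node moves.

Answer: none

Derivation:
Old toposort: [4, 5, 6, 1, 7, 2, 3, 0]
Added edge 5->0
Recompute Kahn (smallest-id tiebreak):
  initial in-degrees: [4, 1, 2, 2, 0, 0, 0, 0]
  ready (indeg=0): [4, 5, 6, 7]
  pop 4: indeg[0]->3; indeg[2]->1 | ready=[5, 6, 7] | order so far=[4]
  pop 5: indeg[0]->2 | ready=[6, 7] | order so far=[4, 5]
  pop 6: indeg[1]->0 | ready=[1, 7] | order so far=[4, 5, 6]
  pop 1: indeg[3]->1 | ready=[7] | order so far=[4, 5, 6, 1]
  pop 7: indeg[0]->1; indeg[2]->0; indeg[3]->0 | ready=[2, 3] | order so far=[4, 5, 6, 1, 7]
  pop 2: no out-edges | ready=[3] | order so far=[4, 5, 6, 1, 7, 2]
  pop 3: indeg[0]->0 | ready=[0] | order so far=[4, 5, 6, 1, 7, 2, 3]
  pop 0: no out-edges | ready=[] | order so far=[4, 5, 6, 1, 7, 2, 3, 0]
New canonical toposort: [4, 5, 6, 1, 7, 2, 3, 0]
Compare positions:
  Node 0: index 7 -> 7 (same)
  Node 1: index 3 -> 3 (same)
  Node 2: index 5 -> 5 (same)
  Node 3: index 6 -> 6 (same)
  Node 4: index 0 -> 0 (same)
  Node 5: index 1 -> 1 (same)
  Node 6: index 2 -> 2 (same)
  Node 7: index 4 -> 4 (same)
Nodes that changed position: none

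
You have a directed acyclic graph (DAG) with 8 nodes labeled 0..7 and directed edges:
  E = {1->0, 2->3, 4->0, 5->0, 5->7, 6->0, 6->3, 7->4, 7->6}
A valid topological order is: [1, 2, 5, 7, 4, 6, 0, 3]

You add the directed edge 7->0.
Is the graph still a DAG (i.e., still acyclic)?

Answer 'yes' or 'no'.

Answer: yes

Derivation:
Given toposort: [1, 2, 5, 7, 4, 6, 0, 3]
Position of 7: index 3; position of 0: index 6
New edge 7->0: forward
Forward edge: respects the existing order. Still a DAG, same toposort still valid.
Still a DAG? yes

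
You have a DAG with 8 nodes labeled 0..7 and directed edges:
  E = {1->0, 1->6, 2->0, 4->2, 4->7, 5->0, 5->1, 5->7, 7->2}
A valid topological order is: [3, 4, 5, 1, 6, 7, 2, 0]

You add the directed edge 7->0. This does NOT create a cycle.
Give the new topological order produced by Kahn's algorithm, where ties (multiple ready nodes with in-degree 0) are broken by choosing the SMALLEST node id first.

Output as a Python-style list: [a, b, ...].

Answer: [3, 4, 5, 1, 6, 7, 2, 0]

Derivation:
Old toposort: [3, 4, 5, 1, 6, 7, 2, 0]
Added edge: 7->0
Position of 7 (5) < position of 0 (7). Old order still valid.
Run Kahn's algorithm (break ties by smallest node id):
  initial in-degrees: [4, 1, 2, 0, 0, 0, 1, 2]
  ready (indeg=0): [3, 4, 5]
  pop 3: no out-edges | ready=[4, 5] | order so far=[3]
  pop 4: indeg[2]->1; indeg[7]->1 | ready=[5] | order so far=[3, 4]
  pop 5: indeg[0]->3; indeg[1]->0; indeg[7]->0 | ready=[1, 7] | order so far=[3, 4, 5]
  pop 1: indeg[0]->2; indeg[6]->0 | ready=[6, 7] | order so far=[3, 4, 5, 1]
  pop 6: no out-edges | ready=[7] | order so far=[3, 4, 5, 1, 6]
  pop 7: indeg[0]->1; indeg[2]->0 | ready=[2] | order so far=[3, 4, 5, 1, 6, 7]
  pop 2: indeg[0]->0 | ready=[0] | order so far=[3, 4, 5, 1, 6, 7, 2]
  pop 0: no out-edges | ready=[] | order so far=[3, 4, 5, 1, 6, 7, 2, 0]
  Result: [3, 4, 5, 1, 6, 7, 2, 0]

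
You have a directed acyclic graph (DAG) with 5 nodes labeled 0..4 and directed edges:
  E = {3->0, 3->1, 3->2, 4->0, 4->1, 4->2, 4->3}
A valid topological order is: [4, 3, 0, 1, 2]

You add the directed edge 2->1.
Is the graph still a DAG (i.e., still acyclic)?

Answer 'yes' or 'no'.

Given toposort: [4, 3, 0, 1, 2]
Position of 2: index 4; position of 1: index 3
New edge 2->1: backward (u after v in old order)
Backward edge: old toposort is now invalid. Check if this creates a cycle.
Does 1 already reach 2? Reachable from 1: [1]. NO -> still a DAG (reorder needed).
Still a DAG? yes

Answer: yes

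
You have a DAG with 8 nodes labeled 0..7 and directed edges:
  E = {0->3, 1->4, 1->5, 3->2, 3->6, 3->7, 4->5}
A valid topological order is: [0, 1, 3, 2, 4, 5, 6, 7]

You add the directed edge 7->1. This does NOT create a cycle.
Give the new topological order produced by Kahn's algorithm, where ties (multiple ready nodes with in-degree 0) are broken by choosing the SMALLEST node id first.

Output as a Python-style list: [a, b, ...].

Answer: [0, 3, 2, 6, 7, 1, 4, 5]

Derivation:
Old toposort: [0, 1, 3, 2, 4, 5, 6, 7]
Added edge: 7->1
Position of 7 (7) > position of 1 (1). Must reorder: 7 must now come before 1.
Run Kahn's algorithm (break ties by smallest node id):
  initial in-degrees: [0, 1, 1, 1, 1, 2, 1, 1]
  ready (indeg=0): [0]
  pop 0: indeg[3]->0 | ready=[3] | order so far=[0]
  pop 3: indeg[2]->0; indeg[6]->0; indeg[7]->0 | ready=[2, 6, 7] | order so far=[0, 3]
  pop 2: no out-edges | ready=[6, 7] | order so far=[0, 3, 2]
  pop 6: no out-edges | ready=[7] | order so far=[0, 3, 2, 6]
  pop 7: indeg[1]->0 | ready=[1] | order so far=[0, 3, 2, 6, 7]
  pop 1: indeg[4]->0; indeg[5]->1 | ready=[4] | order so far=[0, 3, 2, 6, 7, 1]
  pop 4: indeg[5]->0 | ready=[5] | order so far=[0, 3, 2, 6, 7, 1, 4]
  pop 5: no out-edges | ready=[] | order so far=[0, 3, 2, 6, 7, 1, 4, 5]
  Result: [0, 3, 2, 6, 7, 1, 4, 5]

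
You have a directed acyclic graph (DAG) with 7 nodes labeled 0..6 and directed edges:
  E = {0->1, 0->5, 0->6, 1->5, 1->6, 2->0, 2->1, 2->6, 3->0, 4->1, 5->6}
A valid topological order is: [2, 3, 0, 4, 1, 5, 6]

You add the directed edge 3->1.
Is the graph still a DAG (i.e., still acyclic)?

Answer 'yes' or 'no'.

Answer: yes

Derivation:
Given toposort: [2, 3, 0, 4, 1, 5, 6]
Position of 3: index 1; position of 1: index 4
New edge 3->1: forward
Forward edge: respects the existing order. Still a DAG, same toposort still valid.
Still a DAG? yes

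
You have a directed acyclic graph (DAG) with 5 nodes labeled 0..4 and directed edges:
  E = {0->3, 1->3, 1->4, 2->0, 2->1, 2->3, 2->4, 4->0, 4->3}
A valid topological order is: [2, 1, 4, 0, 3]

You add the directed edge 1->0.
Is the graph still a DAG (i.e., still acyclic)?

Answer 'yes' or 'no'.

Answer: yes

Derivation:
Given toposort: [2, 1, 4, 0, 3]
Position of 1: index 1; position of 0: index 3
New edge 1->0: forward
Forward edge: respects the existing order. Still a DAG, same toposort still valid.
Still a DAG? yes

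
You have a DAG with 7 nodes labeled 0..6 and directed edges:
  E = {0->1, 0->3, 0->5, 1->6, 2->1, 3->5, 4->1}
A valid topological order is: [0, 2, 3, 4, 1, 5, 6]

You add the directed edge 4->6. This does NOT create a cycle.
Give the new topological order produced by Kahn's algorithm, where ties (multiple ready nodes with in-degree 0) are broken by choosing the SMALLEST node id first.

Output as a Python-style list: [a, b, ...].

Answer: [0, 2, 3, 4, 1, 5, 6]

Derivation:
Old toposort: [0, 2, 3, 4, 1, 5, 6]
Added edge: 4->6
Position of 4 (3) < position of 6 (6). Old order still valid.
Run Kahn's algorithm (break ties by smallest node id):
  initial in-degrees: [0, 3, 0, 1, 0, 2, 2]
  ready (indeg=0): [0, 2, 4]
  pop 0: indeg[1]->2; indeg[3]->0; indeg[5]->1 | ready=[2, 3, 4] | order so far=[0]
  pop 2: indeg[1]->1 | ready=[3, 4] | order so far=[0, 2]
  pop 3: indeg[5]->0 | ready=[4, 5] | order so far=[0, 2, 3]
  pop 4: indeg[1]->0; indeg[6]->1 | ready=[1, 5] | order so far=[0, 2, 3, 4]
  pop 1: indeg[6]->0 | ready=[5, 6] | order so far=[0, 2, 3, 4, 1]
  pop 5: no out-edges | ready=[6] | order so far=[0, 2, 3, 4, 1, 5]
  pop 6: no out-edges | ready=[] | order so far=[0, 2, 3, 4, 1, 5, 6]
  Result: [0, 2, 3, 4, 1, 5, 6]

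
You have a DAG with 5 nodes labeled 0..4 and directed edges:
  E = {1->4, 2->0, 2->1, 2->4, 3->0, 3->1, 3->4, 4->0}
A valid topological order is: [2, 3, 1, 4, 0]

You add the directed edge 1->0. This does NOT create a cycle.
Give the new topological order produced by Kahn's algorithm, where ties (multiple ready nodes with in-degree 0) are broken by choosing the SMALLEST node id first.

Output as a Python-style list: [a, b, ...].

Old toposort: [2, 3, 1, 4, 0]
Added edge: 1->0
Position of 1 (2) < position of 0 (4). Old order still valid.
Run Kahn's algorithm (break ties by smallest node id):
  initial in-degrees: [4, 2, 0, 0, 3]
  ready (indeg=0): [2, 3]
  pop 2: indeg[0]->3; indeg[1]->1; indeg[4]->2 | ready=[3] | order so far=[2]
  pop 3: indeg[0]->2; indeg[1]->0; indeg[4]->1 | ready=[1] | order so far=[2, 3]
  pop 1: indeg[0]->1; indeg[4]->0 | ready=[4] | order so far=[2, 3, 1]
  pop 4: indeg[0]->0 | ready=[0] | order so far=[2, 3, 1, 4]
  pop 0: no out-edges | ready=[] | order so far=[2, 3, 1, 4, 0]
  Result: [2, 3, 1, 4, 0]

Answer: [2, 3, 1, 4, 0]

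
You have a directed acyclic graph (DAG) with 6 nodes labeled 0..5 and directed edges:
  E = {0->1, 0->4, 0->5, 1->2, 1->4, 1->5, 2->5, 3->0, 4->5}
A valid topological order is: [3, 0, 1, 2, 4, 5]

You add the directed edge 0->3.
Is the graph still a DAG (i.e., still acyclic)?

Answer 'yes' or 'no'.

Answer: no

Derivation:
Given toposort: [3, 0, 1, 2, 4, 5]
Position of 0: index 1; position of 3: index 0
New edge 0->3: backward (u after v in old order)
Backward edge: old toposort is now invalid. Check if this creates a cycle.
Does 3 already reach 0? Reachable from 3: [0, 1, 2, 3, 4, 5]. YES -> cycle!
Still a DAG? no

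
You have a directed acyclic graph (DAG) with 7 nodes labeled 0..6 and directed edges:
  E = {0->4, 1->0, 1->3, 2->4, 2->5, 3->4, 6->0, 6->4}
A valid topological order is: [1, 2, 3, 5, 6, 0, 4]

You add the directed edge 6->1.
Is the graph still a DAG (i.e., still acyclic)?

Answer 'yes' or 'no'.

Given toposort: [1, 2, 3, 5, 6, 0, 4]
Position of 6: index 4; position of 1: index 0
New edge 6->1: backward (u after v in old order)
Backward edge: old toposort is now invalid. Check if this creates a cycle.
Does 1 already reach 6? Reachable from 1: [0, 1, 3, 4]. NO -> still a DAG (reorder needed).
Still a DAG? yes

Answer: yes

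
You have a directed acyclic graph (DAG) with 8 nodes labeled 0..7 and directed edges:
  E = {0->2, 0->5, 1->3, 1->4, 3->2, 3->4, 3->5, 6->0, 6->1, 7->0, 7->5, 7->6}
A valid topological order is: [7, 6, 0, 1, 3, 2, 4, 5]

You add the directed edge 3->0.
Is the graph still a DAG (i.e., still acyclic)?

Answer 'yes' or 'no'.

Answer: yes

Derivation:
Given toposort: [7, 6, 0, 1, 3, 2, 4, 5]
Position of 3: index 4; position of 0: index 2
New edge 3->0: backward (u after v in old order)
Backward edge: old toposort is now invalid. Check if this creates a cycle.
Does 0 already reach 3? Reachable from 0: [0, 2, 5]. NO -> still a DAG (reorder needed).
Still a DAG? yes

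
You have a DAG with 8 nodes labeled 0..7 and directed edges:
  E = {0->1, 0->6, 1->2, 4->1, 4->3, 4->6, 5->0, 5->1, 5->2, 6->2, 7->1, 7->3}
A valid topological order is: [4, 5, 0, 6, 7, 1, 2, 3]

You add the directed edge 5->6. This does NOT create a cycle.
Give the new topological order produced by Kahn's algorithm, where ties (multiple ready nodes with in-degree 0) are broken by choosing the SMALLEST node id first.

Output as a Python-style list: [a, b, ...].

Answer: [4, 5, 0, 6, 7, 1, 2, 3]

Derivation:
Old toposort: [4, 5, 0, 6, 7, 1, 2, 3]
Added edge: 5->6
Position of 5 (1) < position of 6 (3). Old order still valid.
Run Kahn's algorithm (break ties by smallest node id):
  initial in-degrees: [1, 4, 3, 2, 0, 0, 3, 0]
  ready (indeg=0): [4, 5, 7]
  pop 4: indeg[1]->3; indeg[3]->1; indeg[6]->2 | ready=[5, 7] | order so far=[4]
  pop 5: indeg[0]->0; indeg[1]->2; indeg[2]->2; indeg[6]->1 | ready=[0, 7] | order so far=[4, 5]
  pop 0: indeg[1]->1; indeg[6]->0 | ready=[6, 7] | order so far=[4, 5, 0]
  pop 6: indeg[2]->1 | ready=[7] | order so far=[4, 5, 0, 6]
  pop 7: indeg[1]->0; indeg[3]->0 | ready=[1, 3] | order so far=[4, 5, 0, 6, 7]
  pop 1: indeg[2]->0 | ready=[2, 3] | order so far=[4, 5, 0, 6, 7, 1]
  pop 2: no out-edges | ready=[3] | order so far=[4, 5, 0, 6, 7, 1, 2]
  pop 3: no out-edges | ready=[] | order so far=[4, 5, 0, 6, 7, 1, 2, 3]
  Result: [4, 5, 0, 6, 7, 1, 2, 3]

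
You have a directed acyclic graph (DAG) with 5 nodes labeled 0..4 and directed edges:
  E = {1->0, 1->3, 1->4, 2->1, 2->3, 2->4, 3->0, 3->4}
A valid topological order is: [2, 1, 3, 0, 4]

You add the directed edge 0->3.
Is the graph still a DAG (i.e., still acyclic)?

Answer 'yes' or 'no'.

Answer: no

Derivation:
Given toposort: [2, 1, 3, 0, 4]
Position of 0: index 3; position of 3: index 2
New edge 0->3: backward (u after v in old order)
Backward edge: old toposort is now invalid. Check if this creates a cycle.
Does 3 already reach 0? Reachable from 3: [0, 3, 4]. YES -> cycle!
Still a DAG? no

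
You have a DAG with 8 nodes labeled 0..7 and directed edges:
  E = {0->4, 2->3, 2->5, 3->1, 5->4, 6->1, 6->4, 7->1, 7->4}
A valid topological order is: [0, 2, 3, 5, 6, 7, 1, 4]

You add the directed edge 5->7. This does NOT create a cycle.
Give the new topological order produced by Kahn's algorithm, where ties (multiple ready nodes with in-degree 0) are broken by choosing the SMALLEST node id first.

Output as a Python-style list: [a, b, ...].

Old toposort: [0, 2, 3, 5, 6, 7, 1, 4]
Added edge: 5->7
Position of 5 (3) < position of 7 (5). Old order still valid.
Run Kahn's algorithm (break ties by smallest node id):
  initial in-degrees: [0, 3, 0, 1, 4, 1, 0, 1]
  ready (indeg=0): [0, 2, 6]
  pop 0: indeg[4]->3 | ready=[2, 6] | order so far=[0]
  pop 2: indeg[3]->0; indeg[5]->0 | ready=[3, 5, 6] | order so far=[0, 2]
  pop 3: indeg[1]->2 | ready=[5, 6] | order so far=[0, 2, 3]
  pop 5: indeg[4]->2; indeg[7]->0 | ready=[6, 7] | order so far=[0, 2, 3, 5]
  pop 6: indeg[1]->1; indeg[4]->1 | ready=[7] | order so far=[0, 2, 3, 5, 6]
  pop 7: indeg[1]->0; indeg[4]->0 | ready=[1, 4] | order so far=[0, 2, 3, 5, 6, 7]
  pop 1: no out-edges | ready=[4] | order so far=[0, 2, 3, 5, 6, 7, 1]
  pop 4: no out-edges | ready=[] | order so far=[0, 2, 3, 5, 6, 7, 1, 4]
  Result: [0, 2, 3, 5, 6, 7, 1, 4]

Answer: [0, 2, 3, 5, 6, 7, 1, 4]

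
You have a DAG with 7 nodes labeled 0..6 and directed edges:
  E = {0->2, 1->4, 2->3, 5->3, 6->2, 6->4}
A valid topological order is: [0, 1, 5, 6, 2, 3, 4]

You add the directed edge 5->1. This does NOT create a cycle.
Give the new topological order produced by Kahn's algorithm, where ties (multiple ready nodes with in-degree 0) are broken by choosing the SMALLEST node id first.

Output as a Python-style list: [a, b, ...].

Old toposort: [0, 1, 5, 6, 2, 3, 4]
Added edge: 5->1
Position of 5 (2) > position of 1 (1). Must reorder: 5 must now come before 1.
Run Kahn's algorithm (break ties by smallest node id):
  initial in-degrees: [0, 1, 2, 2, 2, 0, 0]
  ready (indeg=0): [0, 5, 6]
  pop 0: indeg[2]->1 | ready=[5, 6] | order so far=[0]
  pop 5: indeg[1]->0; indeg[3]->1 | ready=[1, 6] | order so far=[0, 5]
  pop 1: indeg[4]->1 | ready=[6] | order so far=[0, 5, 1]
  pop 6: indeg[2]->0; indeg[4]->0 | ready=[2, 4] | order so far=[0, 5, 1, 6]
  pop 2: indeg[3]->0 | ready=[3, 4] | order so far=[0, 5, 1, 6, 2]
  pop 3: no out-edges | ready=[4] | order so far=[0, 5, 1, 6, 2, 3]
  pop 4: no out-edges | ready=[] | order so far=[0, 5, 1, 6, 2, 3, 4]
  Result: [0, 5, 1, 6, 2, 3, 4]

Answer: [0, 5, 1, 6, 2, 3, 4]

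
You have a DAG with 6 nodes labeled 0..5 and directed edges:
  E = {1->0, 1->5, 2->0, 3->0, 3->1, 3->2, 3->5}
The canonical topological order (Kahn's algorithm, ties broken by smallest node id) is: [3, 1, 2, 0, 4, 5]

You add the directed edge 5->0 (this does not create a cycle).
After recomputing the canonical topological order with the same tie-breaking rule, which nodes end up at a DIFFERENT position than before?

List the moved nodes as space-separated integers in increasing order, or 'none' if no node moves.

Old toposort: [3, 1, 2, 0, 4, 5]
Added edge 5->0
Recompute Kahn (smallest-id tiebreak):
  initial in-degrees: [4, 1, 1, 0, 0, 2]
  ready (indeg=0): [3, 4]
  pop 3: indeg[0]->3; indeg[1]->0; indeg[2]->0; indeg[5]->1 | ready=[1, 2, 4] | order so far=[3]
  pop 1: indeg[0]->2; indeg[5]->0 | ready=[2, 4, 5] | order so far=[3, 1]
  pop 2: indeg[0]->1 | ready=[4, 5] | order so far=[3, 1, 2]
  pop 4: no out-edges | ready=[5] | order so far=[3, 1, 2, 4]
  pop 5: indeg[0]->0 | ready=[0] | order so far=[3, 1, 2, 4, 5]
  pop 0: no out-edges | ready=[] | order so far=[3, 1, 2, 4, 5, 0]
New canonical toposort: [3, 1, 2, 4, 5, 0]
Compare positions:
  Node 0: index 3 -> 5 (moved)
  Node 1: index 1 -> 1 (same)
  Node 2: index 2 -> 2 (same)
  Node 3: index 0 -> 0 (same)
  Node 4: index 4 -> 3 (moved)
  Node 5: index 5 -> 4 (moved)
Nodes that changed position: 0 4 5

Answer: 0 4 5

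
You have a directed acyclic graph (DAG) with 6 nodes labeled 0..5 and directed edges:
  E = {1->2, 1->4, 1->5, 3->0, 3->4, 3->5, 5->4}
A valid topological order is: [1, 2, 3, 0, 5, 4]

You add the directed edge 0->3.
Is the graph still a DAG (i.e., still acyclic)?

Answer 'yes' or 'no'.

Answer: no

Derivation:
Given toposort: [1, 2, 3, 0, 5, 4]
Position of 0: index 3; position of 3: index 2
New edge 0->3: backward (u after v in old order)
Backward edge: old toposort is now invalid. Check if this creates a cycle.
Does 3 already reach 0? Reachable from 3: [0, 3, 4, 5]. YES -> cycle!
Still a DAG? no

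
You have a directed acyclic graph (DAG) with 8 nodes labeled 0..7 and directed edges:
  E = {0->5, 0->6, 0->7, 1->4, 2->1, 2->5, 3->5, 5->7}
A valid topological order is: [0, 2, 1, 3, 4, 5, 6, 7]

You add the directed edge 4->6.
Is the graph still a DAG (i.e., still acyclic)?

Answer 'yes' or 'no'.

Given toposort: [0, 2, 1, 3, 4, 5, 6, 7]
Position of 4: index 4; position of 6: index 6
New edge 4->6: forward
Forward edge: respects the existing order. Still a DAG, same toposort still valid.
Still a DAG? yes

Answer: yes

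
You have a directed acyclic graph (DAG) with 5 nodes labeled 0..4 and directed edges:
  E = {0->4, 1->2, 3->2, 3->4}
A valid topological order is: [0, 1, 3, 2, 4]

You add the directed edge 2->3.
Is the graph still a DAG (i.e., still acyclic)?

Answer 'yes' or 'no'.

Given toposort: [0, 1, 3, 2, 4]
Position of 2: index 3; position of 3: index 2
New edge 2->3: backward (u after v in old order)
Backward edge: old toposort is now invalid. Check if this creates a cycle.
Does 3 already reach 2? Reachable from 3: [2, 3, 4]. YES -> cycle!
Still a DAG? no

Answer: no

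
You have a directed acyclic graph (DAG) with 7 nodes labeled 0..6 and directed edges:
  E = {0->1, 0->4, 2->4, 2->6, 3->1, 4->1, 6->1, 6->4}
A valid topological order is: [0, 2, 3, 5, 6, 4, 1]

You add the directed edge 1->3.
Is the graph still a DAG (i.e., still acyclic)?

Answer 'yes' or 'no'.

Given toposort: [0, 2, 3, 5, 6, 4, 1]
Position of 1: index 6; position of 3: index 2
New edge 1->3: backward (u after v in old order)
Backward edge: old toposort is now invalid. Check if this creates a cycle.
Does 3 already reach 1? Reachable from 3: [1, 3]. YES -> cycle!
Still a DAG? no

Answer: no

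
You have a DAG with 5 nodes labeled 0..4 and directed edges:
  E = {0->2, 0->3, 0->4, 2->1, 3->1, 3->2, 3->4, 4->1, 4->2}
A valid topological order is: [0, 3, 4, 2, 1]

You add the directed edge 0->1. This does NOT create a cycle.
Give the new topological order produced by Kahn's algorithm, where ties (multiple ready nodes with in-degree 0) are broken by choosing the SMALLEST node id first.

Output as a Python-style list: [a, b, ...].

Old toposort: [0, 3, 4, 2, 1]
Added edge: 0->1
Position of 0 (0) < position of 1 (4). Old order still valid.
Run Kahn's algorithm (break ties by smallest node id):
  initial in-degrees: [0, 4, 3, 1, 2]
  ready (indeg=0): [0]
  pop 0: indeg[1]->3; indeg[2]->2; indeg[3]->0; indeg[4]->1 | ready=[3] | order so far=[0]
  pop 3: indeg[1]->2; indeg[2]->1; indeg[4]->0 | ready=[4] | order so far=[0, 3]
  pop 4: indeg[1]->1; indeg[2]->0 | ready=[2] | order so far=[0, 3, 4]
  pop 2: indeg[1]->0 | ready=[1] | order so far=[0, 3, 4, 2]
  pop 1: no out-edges | ready=[] | order so far=[0, 3, 4, 2, 1]
  Result: [0, 3, 4, 2, 1]

Answer: [0, 3, 4, 2, 1]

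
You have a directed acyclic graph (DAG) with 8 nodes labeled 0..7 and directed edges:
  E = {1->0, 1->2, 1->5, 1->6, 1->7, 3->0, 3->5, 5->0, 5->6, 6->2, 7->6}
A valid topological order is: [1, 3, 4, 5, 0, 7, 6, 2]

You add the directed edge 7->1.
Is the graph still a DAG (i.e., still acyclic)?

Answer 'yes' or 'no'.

Given toposort: [1, 3, 4, 5, 0, 7, 6, 2]
Position of 7: index 5; position of 1: index 0
New edge 7->1: backward (u after v in old order)
Backward edge: old toposort is now invalid. Check if this creates a cycle.
Does 1 already reach 7? Reachable from 1: [0, 1, 2, 5, 6, 7]. YES -> cycle!
Still a DAG? no

Answer: no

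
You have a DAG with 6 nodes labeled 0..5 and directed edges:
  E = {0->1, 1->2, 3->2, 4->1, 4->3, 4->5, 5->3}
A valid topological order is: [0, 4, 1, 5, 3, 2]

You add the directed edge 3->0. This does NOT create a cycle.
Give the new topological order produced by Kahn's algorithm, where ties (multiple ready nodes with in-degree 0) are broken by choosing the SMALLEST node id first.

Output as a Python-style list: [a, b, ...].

Old toposort: [0, 4, 1, 5, 3, 2]
Added edge: 3->0
Position of 3 (4) > position of 0 (0). Must reorder: 3 must now come before 0.
Run Kahn's algorithm (break ties by smallest node id):
  initial in-degrees: [1, 2, 2, 2, 0, 1]
  ready (indeg=0): [4]
  pop 4: indeg[1]->1; indeg[3]->1; indeg[5]->0 | ready=[5] | order so far=[4]
  pop 5: indeg[3]->0 | ready=[3] | order so far=[4, 5]
  pop 3: indeg[0]->0; indeg[2]->1 | ready=[0] | order so far=[4, 5, 3]
  pop 0: indeg[1]->0 | ready=[1] | order so far=[4, 5, 3, 0]
  pop 1: indeg[2]->0 | ready=[2] | order so far=[4, 5, 3, 0, 1]
  pop 2: no out-edges | ready=[] | order so far=[4, 5, 3, 0, 1, 2]
  Result: [4, 5, 3, 0, 1, 2]

Answer: [4, 5, 3, 0, 1, 2]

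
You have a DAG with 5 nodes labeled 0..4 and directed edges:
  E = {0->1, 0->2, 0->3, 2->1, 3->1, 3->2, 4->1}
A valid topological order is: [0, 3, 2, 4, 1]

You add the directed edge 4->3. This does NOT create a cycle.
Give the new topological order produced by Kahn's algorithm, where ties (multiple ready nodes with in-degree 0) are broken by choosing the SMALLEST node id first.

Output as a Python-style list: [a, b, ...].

Answer: [0, 4, 3, 2, 1]

Derivation:
Old toposort: [0, 3, 2, 4, 1]
Added edge: 4->3
Position of 4 (3) > position of 3 (1). Must reorder: 4 must now come before 3.
Run Kahn's algorithm (break ties by smallest node id):
  initial in-degrees: [0, 4, 2, 2, 0]
  ready (indeg=0): [0, 4]
  pop 0: indeg[1]->3; indeg[2]->1; indeg[3]->1 | ready=[4] | order so far=[0]
  pop 4: indeg[1]->2; indeg[3]->0 | ready=[3] | order so far=[0, 4]
  pop 3: indeg[1]->1; indeg[2]->0 | ready=[2] | order so far=[0, 4, 3]
  pop 2: indeg[1]->0 | ready=[1] | order so far=[0, 4, 3, 2]
  pop 1: no out-edges | ready=[] | order so far=[0, 4, 3, 2, 1]
  Result: [0, 4, 3, 2, 1]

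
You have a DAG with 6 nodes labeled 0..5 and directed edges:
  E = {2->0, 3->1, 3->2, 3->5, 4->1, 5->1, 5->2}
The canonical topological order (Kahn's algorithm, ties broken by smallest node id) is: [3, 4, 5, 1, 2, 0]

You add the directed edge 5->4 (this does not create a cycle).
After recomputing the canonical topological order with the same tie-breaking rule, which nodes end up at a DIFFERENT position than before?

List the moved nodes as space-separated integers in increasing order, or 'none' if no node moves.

Answer: 0 1 2 4 5

Derivation:
Old toposort: [3, 4, 5, 1, 2, 0]
Added edge 5->4
Recompute Kahn (smallest-id tiebreak):
  initial in-degrees: [1, 3, 2, 0, 1, 1]
  ready (indeg=0): [3]
  pop 3: indeg[1]->2; indeg[2]->1; indeg[5]->0 | ready=[5] | order so far=[3]
  pop 5: indeg[1]->1; indeg[2]->0; indeg[4]->0 | ready=[2, 4] | order so far=[3, 5]
  pop 2: indeg[0]->0 | ready=[0, 4] | order so far=[3, 5, 2]
  pop 0: no out-edges | ready=[4] | order so far=[3, 5, 2, 0]
  pop 4: indeg[1]->0 | ready=[1] | order so far=[3, 5, 2, 0, 4]
  pop 1: no out-edges | ready=[] | order so far=[3, 5, 2, 0, 4, 1]
New canonical toposort: [3, 5, 2, 0, 4, 1]
Compare positions:
  Node 0: index 5 -> 3 (moved)
  Node 1: index 3 -> 5 (moved)
  Node 2: index 4 -> 2 (moved)
  Node 3: index 0 -> 0 (same)
  Node 4: index 1 -> 4 (moved)
  Node 5: index 2 -> 1 (moved)
Nodes that changed position: 0 1 2 4 5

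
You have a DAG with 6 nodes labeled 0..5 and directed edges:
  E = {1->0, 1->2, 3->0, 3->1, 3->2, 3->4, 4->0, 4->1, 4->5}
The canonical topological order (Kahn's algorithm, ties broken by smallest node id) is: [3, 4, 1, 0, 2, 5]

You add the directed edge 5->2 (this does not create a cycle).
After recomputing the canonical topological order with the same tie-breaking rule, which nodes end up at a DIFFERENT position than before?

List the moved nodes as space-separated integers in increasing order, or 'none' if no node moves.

Old toposort: [3, 4, 1, 0, 2, 5]
Added edge 5->2
Recompute Kahn (smallest-id tiebreak):
  initial in-degrees: [3, 2, 3, 0, 1, 1]
  ready (indeg=0): [3]
  pop 3: indeg[0]->2; indeg[1]->1; indeg[2]->2; indeg[4]->0 | ready=[4] | order so far=[3]
  pop 4: indeg[0]->1; indeg[1]->0; indeg[5]->0 | ready=[1, 5] | order so far=[3, 4]
  pop 1: indeg[0]->0; indeg[2]->1 | ready=[0, 5] | order so far=[3, 4, 1]
  pop 0: no out-edges | ready=[5] | order so far=[3, 4, 1, 0]
  pop 5: indeg[2]->0 | ready=[2] | order so far=[3, 4, 1, 0, 5]
  pop 2: no out-edges | ready=[] | order so far=[3, 4, 1, 0, 5, 2]
New canonical toposort: [3, 4, 1, 0, 5, 2]
Compare positions:
  Node 0: index 3 -> 3 (same)
  Node 1: index 2 -> 2 (same)
  Node 2: index 4 -> 5 (moved)
  Node 3: index 0 -> 0 (same)
  Node 4: index 1 -> 1 (same)
  Node 5: index 5 -> 4 (moved)
Nodes that changed position: 2 5

Answer: 2 5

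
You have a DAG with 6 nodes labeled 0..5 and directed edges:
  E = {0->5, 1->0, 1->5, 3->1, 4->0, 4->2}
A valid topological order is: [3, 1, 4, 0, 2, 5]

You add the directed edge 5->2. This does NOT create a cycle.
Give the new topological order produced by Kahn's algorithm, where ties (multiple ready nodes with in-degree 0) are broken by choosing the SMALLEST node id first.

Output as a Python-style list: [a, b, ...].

Old toposort: [3, 1, 4, 0, 2, 5]
Added edge: 5->2
Position of 5 (5) > position of 2 (4). Must reorder: 5 must now come before 2.
Run Kahn's algorithm (break ties by smallest node id):
  initial in-degrees: [2, 1, 2, 0, 0, 2]
  ready (indeg=0): [3, 4]
  pop 3: indeg[1]->0 | ready=[1, 4] | order so far=[3]
  pop 1: indeg[0]->1; indeg[5]->1 | ready=[4] | order so far=[3, 1]
  pop 4: indeg[0]->0; indeg[2]->1 | ready=[0] | order so far=[3, 1, 4]
  pop 0: indeg[5]->0 | ready=[5] | order so far=[3, 1, 4, 0]
  pop 5: indeg[2]->0 | ready=[2] | order so far=[3, 1, 4, 0, 5]
  pop 2: no out-edges | ready=[] | order so far=[3, 1, 4, 0, 5, 2]
  Result: [3, 1, 4, 0, 5, 2]

Answer: [3, 1, 4, 0, 5, 2]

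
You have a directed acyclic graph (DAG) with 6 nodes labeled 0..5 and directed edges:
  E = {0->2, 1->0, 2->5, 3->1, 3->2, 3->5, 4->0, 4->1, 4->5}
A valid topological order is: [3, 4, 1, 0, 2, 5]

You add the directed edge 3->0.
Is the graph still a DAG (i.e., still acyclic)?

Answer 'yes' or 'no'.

Given toposort: [3, 4, 1, 0, 2, 5]
Position of 3: index 0; position of 0: index 3
New edge 3->0: forward
Forward edge: respects the existing order. Still a DAG, same toposort still valid.
Still a DAG? yes

Answer: yes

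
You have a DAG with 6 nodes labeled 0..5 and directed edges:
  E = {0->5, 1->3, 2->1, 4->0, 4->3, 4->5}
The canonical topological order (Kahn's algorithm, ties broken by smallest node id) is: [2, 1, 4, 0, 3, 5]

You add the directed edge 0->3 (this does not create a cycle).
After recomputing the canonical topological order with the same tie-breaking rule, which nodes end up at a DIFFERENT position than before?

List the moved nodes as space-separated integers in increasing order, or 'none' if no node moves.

Old toposort: [2, 1, 4, 0, 3, 5]
Added edge 0->3
Recompute Kahn (smallest-id tiebreak):
  initial in-degrees: [1, 1, 0, 3, 0, 2]
  ready (indeg=0): [2, 4]
  pop 2: indeg[1]->0 | ready=[1, 4] | order so far=[2]
  pop 1: indeg[3]->2 | ready=[4] | order so far=[2, 1]
  pop 4: indeg[0]->0; indeg[3]->1; indeg[5]->1 | ready=[0] | order so far=[2, 1, 4]
  pop 0: indeg[3]->0; indeg[5]->0 | ready=[3, 5] | order so far=[2, 1, 4, 0]
  pop 3: no out-edges | ready=[5] | order so far=[2, 1, 4, 0, 3]
  pop 5: no out-edges | ready=[] | order so far=[2, 1, 4, 0, 3, 5]
New canonical toposort: [2, 1, 4, 0, 3, 5]
Compare positions:
  Node 0: index 3 -> 3 (same)
  Node 1: index 1 -> 1 (same)
  Node 2: index 0 -> 0 (same)
  Node 3: index 4 -> 4 (same)
  Node 4: index 2 -> 2 (same)
  Node 5: index 5 -> 5 (same)
Nodes that changed position: none

Answer: none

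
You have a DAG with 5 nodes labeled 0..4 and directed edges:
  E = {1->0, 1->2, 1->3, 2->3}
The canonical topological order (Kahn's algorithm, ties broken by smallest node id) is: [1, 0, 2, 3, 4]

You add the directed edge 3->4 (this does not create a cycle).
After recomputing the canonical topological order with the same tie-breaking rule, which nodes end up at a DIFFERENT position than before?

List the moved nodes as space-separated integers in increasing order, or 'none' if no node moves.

Answer: none

Derivation:
Old toposort: [1, 0, 2, 3, 4]
Added edge 3->4
Recompute Kahn (smallest-id tiebreak):
  initial in-degrees: [1, 0, 1, 2, 1]
  ready (indeg=0): [1]
  pop 1: indeg[0]->0; indeg[2]->0; indeg[3]->1 | ready=[0, 2] | order so far=[1]
  pop 0: no out-edges | ready=[2] | order so far=[1, 0]
  pop 2: indeg[3]->0 | ready=[3] | order so far=[1, 0, 2]
  pop 3: indeg[4]->0 | ready=[4] | order so far=[1, 0, 2, 3]
  pop 4: no out-edges | ready=[] | order so far=[1, 0, 2, 3, 4]
New canonical toposort: [1, 0, 2, 3, 4]
Compare positions:
  Node 0: index 1 -> 1 (same)
  Node 1: index 0 -> 0 (same)
  Node 2: index 2 -> 2 (same)
  Node 3: index 3 -> 3 (same)
  Node 4: index 4 -> 4 (same)
Nodes that changed position: none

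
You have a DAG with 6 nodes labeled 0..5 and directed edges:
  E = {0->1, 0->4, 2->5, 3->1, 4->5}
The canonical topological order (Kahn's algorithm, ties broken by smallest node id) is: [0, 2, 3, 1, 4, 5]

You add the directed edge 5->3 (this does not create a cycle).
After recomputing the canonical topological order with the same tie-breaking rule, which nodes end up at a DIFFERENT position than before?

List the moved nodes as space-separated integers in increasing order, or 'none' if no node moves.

Old toposort: [0, 2, 3, 1, 4, 5]
Added edge 5->3
Recompute Kahn (smallest-id tiebreak):
  initial in-degrees: [0, 2, 0, 1, 1, 2]
  ready (indeg=0): [0, 2]
  pop 0: indeg[1]->1; indeg[4]->0 | ready=[2, 4] | order so far=[0]
  pop 2: indeg[5]->1 | ready=[4] | order so far=[0, 2]
  pop 4: indeg[5]->0 | ready=[5] | order so far=[0, 2, 4]
  pop 5: indeg[3]->0 | ready=[3] | order so far=[0, 2, 4, 5]
  pop 3: indeg[1]->0 | ready=[1] | order so far=[0, 2, 4, 5, 3]
  pop 1: no out-edges | ready=[] | order so far=[0, 2, 4, 5, 3, 1]
New canonical toposort: [0, 2, 4, 5, 3, 1]
Compare positions:
  Node 0: index 0 -> 0 (same)
  Node 1: index 3 -> 5 (moved)
  Node 2: index 1 -> 1 (same)
  Node 3: index 2 -> 4 (moved)
  Node 4: index 4 -> 2 (moved)
  Node 5: index 5 -> 3 (moved)
Nodes that changed position: 1 3 4 5

Answer: 1 3 4 5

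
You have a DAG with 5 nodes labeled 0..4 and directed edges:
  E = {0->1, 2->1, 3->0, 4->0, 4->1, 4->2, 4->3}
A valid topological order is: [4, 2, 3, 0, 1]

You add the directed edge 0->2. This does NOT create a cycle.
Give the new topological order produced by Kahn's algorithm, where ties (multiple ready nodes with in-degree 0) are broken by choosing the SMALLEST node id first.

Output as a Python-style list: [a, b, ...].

Old toposort: [4, 2, 3, 0, 1]
Added edge: 0->2
Position of 0 (3) > position of 2 (1). Must reorder: 0 must now come before 2.
Run Kahn's algorithm (break ties by smallest node id):
  initial in-degrees: [2, 3, 2, 1, 0]
  ready (indeg=0): [4]
  pop 4: indeg[0]->1; indeg[1]->2; indeg[2]->1; indeg[3]->0 | ready=[3] | order so far=[4]
  pop 3: indeg[0]->0 | ready=[0] | order so far=[4, 3]
  pop 0: indeg[1]->1; indeg[2]->0 | ready=[2] | order so far=[4, 3, 0]
  pop 2: indeg[1]->0 | ready=[1] | order so far=[4, 3, 0, 2]
  pop 1: no out-edges | ready=[] | order so far=[4, 3, 0, 2, 1]
  Result: [4, 3, 0, 2, 1]

Answer: [4, 3, 0, 2, 1]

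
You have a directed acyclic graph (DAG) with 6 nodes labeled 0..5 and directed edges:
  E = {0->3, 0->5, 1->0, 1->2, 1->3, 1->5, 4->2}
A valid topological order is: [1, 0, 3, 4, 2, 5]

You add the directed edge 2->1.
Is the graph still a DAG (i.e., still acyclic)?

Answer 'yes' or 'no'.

Given toposort: [1, 0, 3, 4, 2, 5]
Position of 2: index 4; position of 1: index 0
New edge 2->1: backward (u after v in old order)
Backward edge: old toposort is now invalid. Check if this creates a cycle.
Does 1 already reach 2? Reachable from 1: [0, 1, 2, 3, 5]. YES -> cycle!
Still a DAG? no

Answer: no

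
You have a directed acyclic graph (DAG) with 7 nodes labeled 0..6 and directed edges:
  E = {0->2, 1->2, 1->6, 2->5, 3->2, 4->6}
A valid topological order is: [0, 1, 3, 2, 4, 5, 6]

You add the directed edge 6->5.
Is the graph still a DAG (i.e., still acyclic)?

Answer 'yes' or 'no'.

Answer: yes

Derivation:
Given toposort: [0, 1, 3, 2, 4, 5, 6]
Position of 6: index 6; position of 5: index 5
New edge 6->5: backward (u after v in old order)
Backward edge: old toposort is now invalid. Check if this creates a cycle.
Does 5 already reach 6? Reachable from 5: [5]. NO -> still a DAG (reorder needed).
Still a DAG? yes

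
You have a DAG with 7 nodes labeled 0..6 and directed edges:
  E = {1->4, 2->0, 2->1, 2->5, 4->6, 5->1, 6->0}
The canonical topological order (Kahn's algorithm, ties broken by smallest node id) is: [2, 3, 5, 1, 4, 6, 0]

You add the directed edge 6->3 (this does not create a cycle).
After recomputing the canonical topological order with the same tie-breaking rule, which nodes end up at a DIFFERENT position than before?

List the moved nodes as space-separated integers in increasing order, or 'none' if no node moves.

Old toposort: [2, 3, 5, 1, 4, 6, 0]
Added edge 6->3
Recompute Kahn (smallest-id tiebreak):
  initial in-degrees: [2, 2, 0, 1, 1, 1, 1]
  ready (indeg=0): [2]
  pop 2: indeg[0]->1; indeg[1]->1; indeg[5]->0 | ready=[5] | order so far=[2]
  pop 5: indeg[1]->0 | ready=[1] | order so far=[2, 5]
  pop 1: indeg[4]->0 | ready=[4] | order so far=[2, 5, 1]
  pop 4: indeg[6]->0 | ready=[6] | order so far=[2, 5, 1, 4]
  pop 6: indeg[0]->0; indeg[3]->0 | ready=[0, 3] | order so far=[2, 5, 1, 4, 6]
  pop 0: no out-edges | ready=[3] | order so far=[2, 5, 1, 4, 6, 0]
  pop 3: no out-edges | ready=[] | order so far=[2, 5, 1, 4, 6, 0, 3]
New canonical toposort: [2, 5, 1, 4, 6, 0, 3]
Compare positions:
  Node 0: index 6 -> 5 (moved)
  Node 1: index 3 -> 2 (moved)
  Node 2: index 0 -> 0 (same)
  Node 3: index 1 -> 6 (moved)
  Node 4: index 4 -> 3 (moved)
  Node 5: index 2 -> 1 (moved)
  Node 6: index 5 -> 4 (moved)
Nodes that changed position: 0 1 3 4 5 6

Answer: 0 1 3 4 5 6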